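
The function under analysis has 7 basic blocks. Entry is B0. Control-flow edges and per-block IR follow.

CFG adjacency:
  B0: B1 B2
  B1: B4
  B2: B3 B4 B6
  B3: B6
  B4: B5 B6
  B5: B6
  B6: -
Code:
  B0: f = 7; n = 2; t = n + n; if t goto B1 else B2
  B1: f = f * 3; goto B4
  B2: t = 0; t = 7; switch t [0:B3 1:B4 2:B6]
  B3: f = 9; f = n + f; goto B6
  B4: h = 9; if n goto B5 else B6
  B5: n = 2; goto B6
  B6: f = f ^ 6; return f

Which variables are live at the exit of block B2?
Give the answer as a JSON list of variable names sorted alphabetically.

Answer: ["f", "n"]

Working:
def/use:
  B0: def={f,n,t} ue=∅
  B1: def={f} ue={f}
  B2: def={t} ue=∅
  B3: def={f} ue={n}
  B4: def={h} ue={n}
  B5: def={n} ue=∅
  B6: def={f} ue={f}

Liveness:
  B0 li=∅ lo={f,n}
  B1 li={f,n} lo={f,n}
  B2 li={f,n} lo={f,n}
  B3 li={n} lo={f}
  B4 li={f,n} lo={f}
  B5 li={f} lo={f}
  B6 li={f} lo=∅

live-out(B2) = ["f", "n"]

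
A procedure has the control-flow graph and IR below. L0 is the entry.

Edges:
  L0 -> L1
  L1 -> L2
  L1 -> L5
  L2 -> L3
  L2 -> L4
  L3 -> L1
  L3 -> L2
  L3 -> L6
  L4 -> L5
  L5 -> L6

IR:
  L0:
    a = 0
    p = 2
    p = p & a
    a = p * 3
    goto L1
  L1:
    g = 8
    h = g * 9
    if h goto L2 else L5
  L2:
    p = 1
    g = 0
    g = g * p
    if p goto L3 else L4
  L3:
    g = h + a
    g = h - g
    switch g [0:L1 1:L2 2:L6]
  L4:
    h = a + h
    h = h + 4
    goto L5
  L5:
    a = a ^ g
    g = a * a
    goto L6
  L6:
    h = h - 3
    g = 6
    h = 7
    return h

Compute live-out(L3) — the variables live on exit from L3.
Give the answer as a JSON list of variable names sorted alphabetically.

Per-block:
  L0 def {a,p} use ∅
  L1 def {g,h} use ∅
  L2 def {g,p} use ∅
  L3 def {g} use {a,h}
  L4 def {h} use {a,h}
  L5 def {a,g} use {a,g}
  L6 def {g,h} use {h}

Live sets:
  L0 li=∅ lo={a}
  L1 li={a} lo={a,g,h}
  L2 li={a,h} lo={a,g,h}
  L3 li={a,h} lo={a,h}
  L4 li={a,g,h} lo={a,g,h}
  L5 li={a,g,h} lo={h}
  L6 li={h} lo=∅

live-out(L3) = ["a", "h"]

Answer: ["a", "h"]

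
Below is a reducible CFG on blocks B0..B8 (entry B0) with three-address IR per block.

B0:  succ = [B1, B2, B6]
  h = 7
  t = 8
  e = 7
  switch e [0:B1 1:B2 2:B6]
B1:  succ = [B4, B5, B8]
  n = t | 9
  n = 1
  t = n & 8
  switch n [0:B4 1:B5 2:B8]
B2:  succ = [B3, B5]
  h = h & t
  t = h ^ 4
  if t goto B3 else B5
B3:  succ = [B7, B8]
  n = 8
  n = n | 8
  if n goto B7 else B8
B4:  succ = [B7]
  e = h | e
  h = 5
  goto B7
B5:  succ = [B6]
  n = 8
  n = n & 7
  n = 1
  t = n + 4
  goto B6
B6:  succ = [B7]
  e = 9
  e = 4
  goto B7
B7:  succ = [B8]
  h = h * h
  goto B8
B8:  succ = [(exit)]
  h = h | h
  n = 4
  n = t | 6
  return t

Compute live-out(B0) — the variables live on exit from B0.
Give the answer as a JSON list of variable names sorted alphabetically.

Answer: ["e", "h", "t"]

Working:
Block summaries:
  B0: def={e,h,t} ue=∅
  B1: def={n,t} ue={t}
  B2: def={h,t} ue={h,t}
  B3: def={n} ue=∅
  B4: def={e,h} ue={e,h}
  B5: def={n,t} ue=∅
  B6: def={e} ue=∅
  B7: def={h} ue={h}
  B8: def={h,n} ue={h,t}

Backward fixpoint:
  B0: in=∅ out={e,h,t}
  B1: in={e,h,t} out={e,h,t}
  B2: in={h,t} out={h,t}
  B3: in={h,t} out={h,t}
  B4: in={e,h,t} out={h,t}
  B5: in={h} out={h,t}
  B6: in={h,t} out={h,t}
  B7: in={h,t} out={h,t}
  B8: in={h,t} out=∅

live-out(B0) = ["e", "h", "t"]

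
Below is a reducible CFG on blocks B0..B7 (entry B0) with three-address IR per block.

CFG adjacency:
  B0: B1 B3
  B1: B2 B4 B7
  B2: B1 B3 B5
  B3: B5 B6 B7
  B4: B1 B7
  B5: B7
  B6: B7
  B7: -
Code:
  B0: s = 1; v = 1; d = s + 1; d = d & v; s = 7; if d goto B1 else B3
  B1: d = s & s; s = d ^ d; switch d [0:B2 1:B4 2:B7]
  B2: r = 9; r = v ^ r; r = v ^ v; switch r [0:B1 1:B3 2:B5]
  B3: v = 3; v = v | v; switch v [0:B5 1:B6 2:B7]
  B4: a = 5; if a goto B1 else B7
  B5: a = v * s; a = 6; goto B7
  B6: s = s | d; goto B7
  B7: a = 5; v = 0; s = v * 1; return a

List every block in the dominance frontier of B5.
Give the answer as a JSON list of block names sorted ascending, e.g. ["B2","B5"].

Answer: ["B7"]

Working:
idom tree: B1←B0 B2←B1 B3←B0 B4←B1 B5←B0 B6←B3 B7←B0
Dom∩ at merges:
  B1: preds {B0,B2,B4}: {B0} ∩ {B0,B1,B2} ∩ {B0,B1,B4} = {B0}; idom=B0
  B3: preds {B0,B2}: {B0} ∩ {B0,B1,B2} = {B0}; idom=B0
  B5: preds {B2,B3}: {B0,B1,B2} ∩ {B0,B3} = {B0}; idom=B0
  B7: preds {B1,B3,B4,B5,B6}: {B0,B1} ∩ {B0,B3} ∩ {B0,B1,B4} ∩ {B0,B5} ∩ {B0,B3,B6} = {B0}; idom=B0

DF derivation:
  join B1 pred B0: · stop@B0
  join B1 pred B2: B2→B1 stop@B0
  join B1 pred B4: B4→B1 stop@B0
  join B3 pred B0: · stop@B0
  join B3 pred B2: B2→B1 stop@B0
  join B5 pred B2: B2→B1 stop@B0
  join B5 pred B3: B3 stop@B0
  join B7 pred B1: B1 stop@B0
  join B7 pred B3: B3 stop@B0
  join B7 pred B4: B4→B1 stop@B0
  join B7 pred B5: B5 stop@B0
  join B7 pred B6: B6→B3 stop@B0
  DF(B0)=∅
  DF(B1)={B1,B3,B5,B7}
  DF(B2)={B1,B3,B5}
  DF(B3)={B5,B7}
  DF(B4)={B1,B7}
  DF(B5)={B7}
  DF(B6)={B7}
  DF(B7)=∅

DF(B5) = ["B7"]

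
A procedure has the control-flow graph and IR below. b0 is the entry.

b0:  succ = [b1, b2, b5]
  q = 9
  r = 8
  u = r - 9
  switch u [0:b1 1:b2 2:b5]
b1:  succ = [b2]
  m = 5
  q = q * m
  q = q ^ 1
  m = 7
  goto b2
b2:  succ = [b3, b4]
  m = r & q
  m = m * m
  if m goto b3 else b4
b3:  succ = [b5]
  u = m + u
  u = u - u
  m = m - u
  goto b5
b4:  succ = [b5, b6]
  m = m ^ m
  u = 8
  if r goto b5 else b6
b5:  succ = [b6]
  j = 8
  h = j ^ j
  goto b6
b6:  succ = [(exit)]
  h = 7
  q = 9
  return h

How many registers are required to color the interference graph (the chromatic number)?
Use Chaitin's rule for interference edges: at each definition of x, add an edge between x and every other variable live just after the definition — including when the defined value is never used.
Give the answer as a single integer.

Answer: 4

Working:
Block summaries:
  b0: def={q,r,u} ue=∅
  b1: def={m,q} ue={q}
  b2: def={m} ue={q,r}
  b3: def={m,u} ue={m,u}
  b4: def={m,u} ue={m,r}
  b5: def={h,j} ue=∅
  b6: def={h,q} ue=∅

Backward fixpoint:
  b0 li=∅ lo={q,r,u}
  b1 li={q,r,u} lo={q,r,u}
  b2 li={q,r,u} lo={m,r,u}
  b3 li={m,u} lo=∅
  b4 li={m,r} lo=∅
  b5 li=∅ lo=∅
  b6 li=∅ lo=∅

Interfere edges:
  h↔{q}
  j↔∅
  m↔{q,r,u}
  q↔{h,m,r,u}
  r↔{m,q,u}
  u↔{m,q,r}

Colouring:
  {m,q,r,u} pairwise interfere (4-clique) ⇒ χ ≥ 4
  4-colouring: r0={j,q}  r1={h,m}  r2={r}  r3={u}
  χ = 4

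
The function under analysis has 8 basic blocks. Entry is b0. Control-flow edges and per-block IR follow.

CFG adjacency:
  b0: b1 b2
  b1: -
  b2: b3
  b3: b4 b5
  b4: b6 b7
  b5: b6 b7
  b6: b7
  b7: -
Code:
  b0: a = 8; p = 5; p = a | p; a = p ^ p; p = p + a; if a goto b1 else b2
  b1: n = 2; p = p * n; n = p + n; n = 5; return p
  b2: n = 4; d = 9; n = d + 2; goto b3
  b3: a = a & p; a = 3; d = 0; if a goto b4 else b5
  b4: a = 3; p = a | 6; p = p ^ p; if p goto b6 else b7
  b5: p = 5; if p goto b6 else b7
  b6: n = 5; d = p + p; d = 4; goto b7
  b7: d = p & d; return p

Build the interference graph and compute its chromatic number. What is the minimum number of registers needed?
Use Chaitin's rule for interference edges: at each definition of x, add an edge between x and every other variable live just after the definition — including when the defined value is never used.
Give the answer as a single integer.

def/use:
  b0 def {a,p} use ∅
  b1 def {n,p} use {p}
  b2 def {d,n} use ∅
  b3 def {a,d} use {a,p}
  b4 def {a,p} use ∅
  b5 def {p} use ∅
  b6 def {d,n} use {p}
  b7 def {d} use {d,p}

Backward fixpoint:
  b0 li=∅ lo={a,p}
  b1 li={p} lo=∅
  b2 li={a,p} lo={a,p}
  b3 li={a,p} lo={d}
  b4 li={d} lo={d,p}
  b5 li={d} lo={d,p}
  b6 li={p} lo={d,p}
  b7 li={d,p} lo=∅

Interference:
  a↔{d,n,p}
  d↔{a,p}
  n↔{a,p}
  p↔{a,d,n}

Registers:
  clique {a,d,p} ⇒ need ≥ 3
  assign a→r0 d→r2 n→r2 p→r1 — no edge inside a register ⇒ χ ≤ 3
  χ = 3

Answer: 3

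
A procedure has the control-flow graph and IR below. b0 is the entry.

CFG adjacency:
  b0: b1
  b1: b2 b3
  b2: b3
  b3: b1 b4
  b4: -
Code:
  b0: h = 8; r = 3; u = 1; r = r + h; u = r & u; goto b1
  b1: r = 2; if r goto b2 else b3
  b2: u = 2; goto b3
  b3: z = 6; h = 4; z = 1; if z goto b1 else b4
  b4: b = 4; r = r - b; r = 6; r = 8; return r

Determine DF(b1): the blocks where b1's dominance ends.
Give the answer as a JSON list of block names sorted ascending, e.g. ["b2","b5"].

idom tree: b1←b0 b2←b1 b3←b1 b4←b3
Dom at joins:
  b1: preds {b0,b3}: {b0} ∩ {b0,b1,b3} = {b0}; idom=b0
  b3: preds {b1,b2}: {b0,b1} ∩ {b0,b1,b2} = {b0,b1}; idom=b1

DF walk-up:
  b1←b0: walk · to b0
  b1←b3: walk b3→b1 to b0
  b3←b1: walk · to b1
  b3←b2: walk b2 to b1
  b0 → ∅
  b1 → {b1}
  b2 → {b3}
  b3 → {b1}
  b4 → ∅

DF(b1) = ["b1"]

Answer: ["b1"]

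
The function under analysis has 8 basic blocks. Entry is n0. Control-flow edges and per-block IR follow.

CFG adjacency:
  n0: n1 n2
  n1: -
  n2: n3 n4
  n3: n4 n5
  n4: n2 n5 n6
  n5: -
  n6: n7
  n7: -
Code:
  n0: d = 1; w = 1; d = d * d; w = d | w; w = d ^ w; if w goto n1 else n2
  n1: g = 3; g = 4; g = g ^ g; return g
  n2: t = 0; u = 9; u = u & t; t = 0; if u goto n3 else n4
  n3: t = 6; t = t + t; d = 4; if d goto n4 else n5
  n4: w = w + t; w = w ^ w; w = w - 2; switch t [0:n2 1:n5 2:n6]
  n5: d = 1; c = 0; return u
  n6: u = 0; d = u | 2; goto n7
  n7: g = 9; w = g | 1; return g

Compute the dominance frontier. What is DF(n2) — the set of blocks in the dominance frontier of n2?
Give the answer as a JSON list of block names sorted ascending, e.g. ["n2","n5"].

Answer: ["n2"]

Analysis:
idom tree: n1←n0 n2←n0 n3←n2 n4←n2 n5←n2 n6←n4 n7←n6
Dom∩ at merges:
  n2: preds {n0,n4}: {n0} ∩ {n0,n2,n4} = {n0}; idom=n0
  n4: preds {n2,n3}: {n0,n2} ∩ {n0,n2,n3} = {n0,n2}; idom=n2
  n5: preds {n3,n4}: {n0,n2,n3} ∩ {n0,n2,n4} = {n0,n2}; idom=n2

DF derivation:
  n2←n0: walk · to n0
  n2←n4: walk n4→n2 to n0
  n4←n2: walk · to n2
  n4←n3: walk n3 to n2
  n5←n3: walk n3 to n2
  n5←n4: walk n4 to n2
  DF(n0)=∅
  DF(n1)=∅
  DF(n2)={n2}
  DF(n3)={n4,n5}
  DF(n4)={n2,n5}
  DF(n5)=∅
  DF(n6)=∅
  DF(n7)=∅

DF(n2) = ["n2"]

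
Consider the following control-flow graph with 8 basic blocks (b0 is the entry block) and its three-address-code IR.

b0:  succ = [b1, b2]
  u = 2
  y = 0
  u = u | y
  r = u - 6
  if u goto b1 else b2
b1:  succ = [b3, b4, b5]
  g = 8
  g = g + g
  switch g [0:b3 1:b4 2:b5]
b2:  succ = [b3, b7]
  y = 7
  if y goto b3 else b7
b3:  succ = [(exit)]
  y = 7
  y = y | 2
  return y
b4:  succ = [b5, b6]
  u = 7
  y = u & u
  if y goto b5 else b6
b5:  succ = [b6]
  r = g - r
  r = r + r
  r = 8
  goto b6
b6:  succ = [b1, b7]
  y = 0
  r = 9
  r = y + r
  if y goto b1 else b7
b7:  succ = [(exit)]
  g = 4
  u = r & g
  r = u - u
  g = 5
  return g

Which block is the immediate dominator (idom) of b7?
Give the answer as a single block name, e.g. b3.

Answer: b0

Working:
idom tree: b1←b0 b2←b0 b3←b0 b4←b1 b5←b1 b6←b1 b7←b0
Dom∩ at merges:
  b1: preds {b0,b6}: {b0} ∩ {b0,b1,b6} = {b0}; idom=b0
  b3: preds {b1,b2}: {b0,b1} ∩ {b0,b2} = {b0}; idom=b0
  b5: preds {b1,b4}: {b0,b1} ∩ {b0,b1,b4} = {b0,b1}; idom=b1
  b6: preds {b4,b5}: {b0,b1,b4} ∩ {b0,b1,b5} = {b0,b1}; idom=b1
  b7: preds {b2,b6}: {b0,b2} ∩ {b0,b1,b6} = {b0}; idom=b0

idom(b7) = b0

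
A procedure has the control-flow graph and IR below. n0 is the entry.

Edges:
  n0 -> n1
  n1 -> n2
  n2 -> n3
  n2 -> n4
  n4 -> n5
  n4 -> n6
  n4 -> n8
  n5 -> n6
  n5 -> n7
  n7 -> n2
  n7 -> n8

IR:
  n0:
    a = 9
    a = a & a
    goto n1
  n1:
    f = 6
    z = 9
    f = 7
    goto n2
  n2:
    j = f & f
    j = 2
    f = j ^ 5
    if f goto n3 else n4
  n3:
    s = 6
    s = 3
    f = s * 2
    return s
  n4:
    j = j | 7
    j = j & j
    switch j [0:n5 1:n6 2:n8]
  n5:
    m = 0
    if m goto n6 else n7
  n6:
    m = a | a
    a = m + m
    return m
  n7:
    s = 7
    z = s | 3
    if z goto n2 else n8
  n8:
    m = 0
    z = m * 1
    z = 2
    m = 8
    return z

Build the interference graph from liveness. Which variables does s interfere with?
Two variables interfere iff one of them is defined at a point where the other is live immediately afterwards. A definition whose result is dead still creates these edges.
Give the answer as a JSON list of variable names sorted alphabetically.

def/use:
  n0 def {a} use ∅
  n1 def {f,z} use ∅
  n2 def {f,j} use {f}
  n3 def {f,s} use ∅
  n4 def {j} use {j}
  n5 def {m} use ∅
  n6 def {a,m} use {a}
  n7 def {s,z} use ∅
  n8 def {m,z} use ∅

Liveness:
  n0 li=∅ lo={a}
  n1 li={a} lo={a,f}
  n2 li={a,f} lo={a,f,j}
  n3 li=∅ lo=∅
  n4 li={a,f,j} lo={a,f}
  n5 li={a,f} lo={a,f}
  n6 li={a} lo=∅
  n7 li={a,f} lo={a,f}
  n8 li=∅ lo=∅

Interference:
  a: {f,j,m,s,z}
  f: {a,j,m,s,z}
  j: {a,f}
  m: {a,f,z}
  s: {a,f}
  z: {a,f,m}

N(s) = ["a", "f"]

Answer: ["a", "f"]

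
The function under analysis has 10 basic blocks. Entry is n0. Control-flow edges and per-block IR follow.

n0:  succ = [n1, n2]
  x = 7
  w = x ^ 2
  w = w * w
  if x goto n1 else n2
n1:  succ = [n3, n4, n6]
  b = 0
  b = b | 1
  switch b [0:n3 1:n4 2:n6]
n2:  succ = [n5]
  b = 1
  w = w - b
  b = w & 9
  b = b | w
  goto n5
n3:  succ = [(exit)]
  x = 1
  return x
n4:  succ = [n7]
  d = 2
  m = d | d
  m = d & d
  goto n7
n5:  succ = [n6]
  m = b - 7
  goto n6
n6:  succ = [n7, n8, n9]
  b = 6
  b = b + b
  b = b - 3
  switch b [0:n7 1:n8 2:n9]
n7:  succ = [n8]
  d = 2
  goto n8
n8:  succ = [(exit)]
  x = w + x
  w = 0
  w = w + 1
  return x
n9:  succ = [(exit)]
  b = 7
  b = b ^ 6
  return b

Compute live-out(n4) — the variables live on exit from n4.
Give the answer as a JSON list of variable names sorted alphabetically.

Answer: ["w", "x"]

Derivation:
def/use:
  n0: def={w,x} ue=∅
  n1: def={b} ue=∅
  n2: def={b,w} ue={w}
  n3: def={x} ue=∅
  n4: def={d,m} ue=∅
  n5: def={m} ue={b}
  n6: def={b} ue=∅
  n7: def={d} ue=∅
  n8: def={w,x} ue={w,x}
  n9: def={b} ue=∅

Liveness:
  n0 li=∅ lo={w,x}
  n1 li={w,x} lo={w,x}
  n2 li={w,x} lo={b,w,x}
  n3 li=∅ lo=∅
  n4 li={w,x} lo={w,x}
  n5 li={b,w,x} lo={w,x}
  n6 li={w,x} lo={w,x}
  n7 li={w,x} lo={w,x}
  n8 li={w,x} lo=∅
  n9 li=∅ lo=∅

live-out(n4) = ["w", "x"]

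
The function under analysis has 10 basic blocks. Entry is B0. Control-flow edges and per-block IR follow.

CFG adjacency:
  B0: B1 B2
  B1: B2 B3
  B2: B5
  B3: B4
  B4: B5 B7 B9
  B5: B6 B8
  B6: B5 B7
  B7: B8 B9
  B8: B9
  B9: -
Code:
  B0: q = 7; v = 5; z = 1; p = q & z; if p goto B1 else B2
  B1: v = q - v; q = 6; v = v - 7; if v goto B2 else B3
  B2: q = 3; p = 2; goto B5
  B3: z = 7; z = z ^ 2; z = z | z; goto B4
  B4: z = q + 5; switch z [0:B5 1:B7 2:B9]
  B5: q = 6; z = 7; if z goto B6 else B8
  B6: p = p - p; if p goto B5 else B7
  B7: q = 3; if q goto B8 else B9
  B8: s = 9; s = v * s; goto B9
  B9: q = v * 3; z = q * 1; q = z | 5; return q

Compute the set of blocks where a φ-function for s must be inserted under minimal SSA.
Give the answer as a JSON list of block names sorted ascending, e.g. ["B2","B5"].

Answer: ["B9"]

Derivation:
idom tree: B1←B0 B2←B0 B3←B1 B4←B3 B5←B0 B6←B5 B7←B0 B8←B0 B9←B0
Join-block Dom:
  B2: preds {B0,B1}: {B0} ∩ {B0,B1} = {B0}; idom=B0
  B5: preds {B2,B4,B6}: {B0,B2} ∩ {B0,B1,B3,B4} ∩ {B0,B5,B6} = {B0}; idom=B0
  B7: preds {B4,B6}: {B0,B1,B3,B4} ∩ {B0,B5,B6} = {B0}; idom=B0
  B8: preds {B5,B7}: {B0,B5} ∩ {B0,B7} = {B0}; idom=B0
  B9: preds {B4,B7,B8}: {B0,B1,B3,B4} ∩ {B0,B7} ∩ {B0,B8} = {B0}; idom=B0

Frontier:
  B2←B0: walk · to B0
  B2←B1: walk B1 to B0
  B5←B2: walk B2 to B0
  B5←B4: walk B4→B3→B1 to B0
  B5←B6: walk B6→B5 to B0
  B7←B4: walk B4→B3→B1 to B0
  B7←B6: walk B6→B5 to B0
  B8←B5: walk B5 to B0
  B8←B7: walk B7 to B0
  B9←B4: walk B4→B3→B1 to B0
  B9←B7: walk B7 to B0
  B9←B8: walk B8 to B0
  B0 → ∅
  B1 → {B2,B5,B7,B9}
  B2 → {B5}
  B3 → {B5,B7,B9}
  B4 → {B5,B7,B9}
  B5 → {B5,B7,B8}
  B6 → {B5,B7}
  B7 → {B8,B9}
  B8 → {B9}
  B9 → ∅

φ for s: defs {B8}
  DF⁺ = {B9}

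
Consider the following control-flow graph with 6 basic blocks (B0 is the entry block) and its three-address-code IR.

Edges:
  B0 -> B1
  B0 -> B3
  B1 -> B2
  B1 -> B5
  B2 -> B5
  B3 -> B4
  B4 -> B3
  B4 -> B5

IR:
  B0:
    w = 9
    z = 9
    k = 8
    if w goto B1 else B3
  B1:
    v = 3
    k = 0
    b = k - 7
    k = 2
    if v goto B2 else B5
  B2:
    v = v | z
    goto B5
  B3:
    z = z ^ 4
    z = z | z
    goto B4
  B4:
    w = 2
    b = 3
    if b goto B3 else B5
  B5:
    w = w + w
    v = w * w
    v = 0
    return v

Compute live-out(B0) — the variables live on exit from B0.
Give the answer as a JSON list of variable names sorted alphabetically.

Block summaries:
  B0: {k,w,z} / ∅
  B1: {b,k,v} / ∅
  B2: {v} / {v,z}
  B3: {z} / {z}
  B4: {b,w} / ∅
  B5: {v,w} / {w}

Liveness:
  B0 li=∅ lo={w,z}
  B1 li={w,z} lo={v,w,z}
  B2 li={v,w,z} lo={w}
  B3 li={z} lo={z}
  B4 li={z} lo={w,z}
  B5 li={w} lo=∅

live-out(B0) = ["w", "z"]

Answer: ["w", "z"]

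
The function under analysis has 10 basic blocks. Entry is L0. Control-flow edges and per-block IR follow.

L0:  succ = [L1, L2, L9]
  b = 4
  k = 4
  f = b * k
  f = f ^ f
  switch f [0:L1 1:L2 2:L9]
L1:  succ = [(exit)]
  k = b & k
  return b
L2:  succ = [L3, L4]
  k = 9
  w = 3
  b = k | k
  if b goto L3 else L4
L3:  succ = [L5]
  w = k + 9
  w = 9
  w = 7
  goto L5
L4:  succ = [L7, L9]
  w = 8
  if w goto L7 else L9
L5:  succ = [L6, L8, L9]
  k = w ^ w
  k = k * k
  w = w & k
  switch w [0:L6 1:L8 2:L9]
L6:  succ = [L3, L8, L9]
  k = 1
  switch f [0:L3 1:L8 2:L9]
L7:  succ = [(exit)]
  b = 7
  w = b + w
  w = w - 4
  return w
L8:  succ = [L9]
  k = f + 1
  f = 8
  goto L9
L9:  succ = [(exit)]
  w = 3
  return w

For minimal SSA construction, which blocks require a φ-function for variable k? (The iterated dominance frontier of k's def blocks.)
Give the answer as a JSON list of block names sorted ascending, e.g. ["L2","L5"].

idom tree: L1←L0 L2←L0 L3←L2 L4←L2 L5←L3 L6←L5 L7←L4 L8←L5 L9←L0
Dom at joins:
  L3: preds {L2,L6}: {L0,L2} ∩ {L0,L2,L3,L5,L6} = {L0,L2}; idom=L2
  L8: preds {L5,L6}: {L0,L2,L3,L5} ∩ {L0,L2,L3,L5,L6} = {L0,L2,L3,L5}; idom=L5
  L9: preds {L0,L4,L5,L6,L8}: {L0} ∩ {L0,L2,L4} ∩ {L0,L2,L3,L5} ∩ {L0,L2,L3,L5,L6} ∩ {L0,L2,L3,L5,L8} = {L0}; idom=L0

DF walk-up:
  L3←L2: walk · to L2
  L3←L6: walk L6→L5→L3 to L2
  L8←L5: walk · to L5
  L8←L6: walk L6 to L5
  L9←L0: walk · to L0
  L9←L4: walk L4→L2 to L0
  L9←L5: walk L5→L3→L2 to L0
  L9←L6: walk L6→L5→L3→L2 to L0
  L9←L8: walk L8→L5→L3→L2 to L0
  L0 → ∅
  L1 → ∅
  L2 → {L9}
  L3 → {L3,L9}
  L4 → {L9}
  L5 → {L3,L9}
  L6 → {L3,L8,L9}
  L7 → ∅
  L8 → {L9}
  L9 → ∅

φ for k: defs {L0,L1,L2,L5,L6,L8}
  DF⁺ = {L3,L8,L9}

Answer: ["L3", "L8", "L9"]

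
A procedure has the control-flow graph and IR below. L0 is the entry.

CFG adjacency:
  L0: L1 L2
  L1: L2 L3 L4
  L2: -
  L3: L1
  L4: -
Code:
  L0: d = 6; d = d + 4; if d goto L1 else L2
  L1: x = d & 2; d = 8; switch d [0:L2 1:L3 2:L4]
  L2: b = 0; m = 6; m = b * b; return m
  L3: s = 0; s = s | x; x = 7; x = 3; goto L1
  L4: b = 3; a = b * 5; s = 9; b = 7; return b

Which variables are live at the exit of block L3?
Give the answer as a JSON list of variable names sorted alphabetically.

Block summaries:
  L0: def={d} ue=∅
  L1: def={d,x} ue={d}
  L2: def={b,m} ue=∅
  L3: def={s,x} ue={x}
  L4: def={a,b,s} ue=∅

Liveness:
  L0: in=∅ out={d}
  L1: in={d} out={d,x}
  L2: in=∅ out=∅
  L3: in={d,x} out={d}
  L4: in=∅ out=∅

live-out(L3) = ["d"]

Answer: ["d"]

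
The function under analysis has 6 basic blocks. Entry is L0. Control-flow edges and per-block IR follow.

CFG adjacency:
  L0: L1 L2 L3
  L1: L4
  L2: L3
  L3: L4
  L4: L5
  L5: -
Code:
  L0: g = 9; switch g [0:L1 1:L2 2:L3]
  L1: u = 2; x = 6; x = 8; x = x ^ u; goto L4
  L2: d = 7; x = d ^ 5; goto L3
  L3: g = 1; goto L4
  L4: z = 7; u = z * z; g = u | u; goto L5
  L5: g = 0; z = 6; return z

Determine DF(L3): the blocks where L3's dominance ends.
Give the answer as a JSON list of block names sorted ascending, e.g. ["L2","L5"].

Answer: ["L4"]

Analysis:
idom tree: L1←L0 L2←L0 L3←L0 L4←L0 L5←L4
Dom at joins:
  L3: preds {L0,L2}: {L0} ∩ {L0,L2} = {L0}; idom=L0
  L4: preds {L1,L3}: {L0,L1} ∩ {L0,L3} = {L0}; idom=L0

DF walk-up:
  join L3 pred L0: · stop@L0
  join L3 pred L2: L2 stop@L0
  join L4 pred L1: L1 stop@L0
  join L4 pred L3: L3 stop@L0
  L0 → ∅
  L1 → {L4}
  L2 → {L3}
  L3 → {L4}
  L4 → ∅
  L5 → ∅

DF(L3) = ["L4"]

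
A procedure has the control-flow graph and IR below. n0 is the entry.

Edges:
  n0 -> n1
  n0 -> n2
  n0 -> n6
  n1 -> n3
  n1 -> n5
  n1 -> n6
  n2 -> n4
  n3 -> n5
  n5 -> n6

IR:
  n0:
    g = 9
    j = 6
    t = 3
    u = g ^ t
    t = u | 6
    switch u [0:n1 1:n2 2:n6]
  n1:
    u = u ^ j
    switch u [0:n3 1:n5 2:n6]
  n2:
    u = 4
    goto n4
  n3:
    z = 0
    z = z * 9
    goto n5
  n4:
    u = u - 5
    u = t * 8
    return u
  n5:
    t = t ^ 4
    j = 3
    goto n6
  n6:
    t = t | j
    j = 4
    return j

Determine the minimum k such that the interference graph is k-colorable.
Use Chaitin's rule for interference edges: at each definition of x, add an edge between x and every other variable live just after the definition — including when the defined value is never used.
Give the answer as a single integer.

Per-block:
  n0: {g,j,t,u} / ∅
  n1: {u} / {j,u}
  n2: {u} / ∅
  n3: {z} / ∅
  n4: {u} / {t,u}
  n5: {j,t} / {t}
  n6: {j,t} / {j,t}

Backward fixpoint:
  n0: in=∅ out={j,t,u}
  n1: in={j,t,u} out={j,t}
  n2: in={t} out={t,u}
  n3: in={t} out={t}
  n4: in={t,u} out=∅
  n5: in={t} out={j,t}
  n6: in={j,t} out=∅

Interfere edges:
  g: {j,t}
  j: {g,t,u}
  t: {g,j,u,z}
  u: {j,t}
  z: {t}

Colouring:
  lower bound: {g,j,t} mutually conflict ⇒ χ ≥ 3
  3-colouring: r0={t}  r1={j,z}  r2={g,u}
  χ = 3

Answer: 3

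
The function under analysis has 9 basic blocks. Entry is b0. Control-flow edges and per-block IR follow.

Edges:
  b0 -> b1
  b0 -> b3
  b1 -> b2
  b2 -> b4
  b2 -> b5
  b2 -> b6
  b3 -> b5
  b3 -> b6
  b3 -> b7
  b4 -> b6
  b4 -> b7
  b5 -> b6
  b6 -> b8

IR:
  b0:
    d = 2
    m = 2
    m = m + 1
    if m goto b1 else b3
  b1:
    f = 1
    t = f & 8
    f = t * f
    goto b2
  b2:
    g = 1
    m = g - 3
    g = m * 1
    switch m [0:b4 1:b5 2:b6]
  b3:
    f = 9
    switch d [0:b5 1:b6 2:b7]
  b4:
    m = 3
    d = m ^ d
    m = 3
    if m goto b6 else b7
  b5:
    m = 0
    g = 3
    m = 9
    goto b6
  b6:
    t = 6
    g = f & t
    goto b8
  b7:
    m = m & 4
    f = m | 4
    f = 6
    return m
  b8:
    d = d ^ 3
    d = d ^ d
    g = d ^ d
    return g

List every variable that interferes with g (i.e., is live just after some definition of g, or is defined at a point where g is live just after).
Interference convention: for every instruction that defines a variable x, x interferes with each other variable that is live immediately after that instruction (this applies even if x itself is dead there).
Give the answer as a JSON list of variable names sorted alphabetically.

Answer: ["d", "f", "m"]

Analysis:
def/use:
  b0: def={d,m} ue=∅
  b1: def={f,t} ue=∅
  b2: def={g,m} ue=∅
  b3: def={f} ue={d}
  b4: def={d,m} ue={d}
  b5: def={g,m} ue=∅
  b6: def={g,t} ue={f}
  b7: def={f,m} ue={m}
  b8: def={d,g} ue={d}

Live sets:
  b0 li=∅ lo={d,m}
  b1 li={d} lo={d,f}
  b2 li={d,f} lo={d,f}
  b3 li={d,m} lo={d,f,m}
  b4 li={d,f} lo={d,f,m}
  b5 li={d,f} lo={d,f}
  b6 li={d,f} lo={d}
  b7 li={m} lo=∅
  b8 li={d} lo=∅

Conflict graph:
  d: {f,g,m,t}
  f: {d,g,m,t}
  g: {d,f,m}
  m: {d,f,g}
  t: {d,f}

N(g) = ["d", "f", "m"]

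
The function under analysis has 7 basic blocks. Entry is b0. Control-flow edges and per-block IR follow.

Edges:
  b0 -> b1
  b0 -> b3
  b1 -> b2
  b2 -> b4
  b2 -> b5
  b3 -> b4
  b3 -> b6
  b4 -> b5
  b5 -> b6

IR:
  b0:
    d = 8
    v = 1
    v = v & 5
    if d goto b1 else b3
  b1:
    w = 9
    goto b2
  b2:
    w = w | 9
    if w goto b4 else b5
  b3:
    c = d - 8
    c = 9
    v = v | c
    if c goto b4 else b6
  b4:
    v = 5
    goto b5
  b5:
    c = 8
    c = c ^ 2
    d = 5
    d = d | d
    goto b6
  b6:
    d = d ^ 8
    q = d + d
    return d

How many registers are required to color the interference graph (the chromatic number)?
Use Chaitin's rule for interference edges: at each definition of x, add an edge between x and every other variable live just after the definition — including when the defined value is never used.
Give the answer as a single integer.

Answer: 3

Analysis:
Per-block:
  b0 def {d,v} use ∅
  b1 def {w} use ∅
  b2 def {w} use {w}
  b3 def {c,v} use {d,v}
  b4 def {v} use ∅
  b5 def {c,d} use ∅
  b6 def {d,q} use {d}

Liveness:
  b0: in=∅ out={d,v}
  b1: in=∅ out={w}
  b2: in={w} out=∅
  b3: in={d,v} out={d}
  b4: in=∅ out=∅
  b5: in=∅ out={d}
  b6: in={d} out=∅

Interfere edges:
  c↔{d,v}
  d↔{c,q,v}
  q↔{d}
  v↔{c,d}
  w↔∅

Registers:
  clique {c,d,v} ⇒ need ≥ 3
  assign c→r1 d→r0 q→r1 v→r2 w→r0 — no edge inside a register ⇒ χ ≤ 3
  χ = 3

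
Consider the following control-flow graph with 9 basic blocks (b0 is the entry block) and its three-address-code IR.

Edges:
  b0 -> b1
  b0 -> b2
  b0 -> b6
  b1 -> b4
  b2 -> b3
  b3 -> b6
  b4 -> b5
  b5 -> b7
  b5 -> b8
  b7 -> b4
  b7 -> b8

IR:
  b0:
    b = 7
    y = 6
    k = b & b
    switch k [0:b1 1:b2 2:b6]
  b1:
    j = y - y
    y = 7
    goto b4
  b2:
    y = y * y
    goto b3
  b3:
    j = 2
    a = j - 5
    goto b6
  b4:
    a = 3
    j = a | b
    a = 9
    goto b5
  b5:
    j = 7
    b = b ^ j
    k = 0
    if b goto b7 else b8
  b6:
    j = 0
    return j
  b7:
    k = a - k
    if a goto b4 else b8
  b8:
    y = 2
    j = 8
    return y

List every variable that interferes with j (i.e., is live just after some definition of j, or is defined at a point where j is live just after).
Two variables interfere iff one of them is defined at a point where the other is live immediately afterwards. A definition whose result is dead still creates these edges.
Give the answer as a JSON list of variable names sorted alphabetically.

Answer: ["a", "b", "y"]

Derivation:
def/use:
  b0 def {b,k,y} use ∅
  b1 def {j,y} use {y}
  b2 def {y} use {y}
  b3 def {a,j} use ∅
  b4 def {a,j} use {b}
  b5 def {b,j,k} use {b}
  b6 def {j} use ∅
  b7 def {k} use {a,k}
  b8 def {j,y} use ∅

Liveness:
  b0 li=∅ lo={b,y}
  b1 li={b,y} lo={b}
  b2 li={y} lo=∅
  b3 li=∅ lo=∅
  b4 li={b} lo={a,b}
  b5 li={a,b} lo={a,b,k}
  b6 li=∅ lo=∅
  b7 li={a,b,k} lo={b}
  b8 li=∅ lo=∅

Interfere edges:
  a: {b,j,k}
  b: {a,j,k,y}
  j: {a,b,y}
  k: {a,b,y}
  y: {b,j,k}

N(j) = ["a", "b", "y"]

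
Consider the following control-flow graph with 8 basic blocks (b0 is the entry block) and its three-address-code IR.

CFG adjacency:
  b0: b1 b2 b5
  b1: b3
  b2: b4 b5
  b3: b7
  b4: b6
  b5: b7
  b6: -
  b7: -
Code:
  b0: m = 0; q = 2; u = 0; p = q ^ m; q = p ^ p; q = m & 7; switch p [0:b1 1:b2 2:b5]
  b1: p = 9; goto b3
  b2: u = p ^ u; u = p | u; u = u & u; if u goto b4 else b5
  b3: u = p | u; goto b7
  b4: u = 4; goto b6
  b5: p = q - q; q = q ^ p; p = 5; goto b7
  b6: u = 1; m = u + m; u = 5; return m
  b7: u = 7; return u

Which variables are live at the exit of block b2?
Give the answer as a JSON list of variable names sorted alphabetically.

Answer: ["m", "q"]

Working:
Block summaries:
  b0: {m,p,q,u} / ∅
  b1: {p} / ∅
  b2: {u} / {p,u}
  b3: {u} / {p,u}
  b4: {u} / ∅
  b5: {p,q} / {q}
  b6: {m,u} / {m}
  b7: {u} / ∅

Live sets:
  b0: in=∅ out={m,p,q,u}
  b1: in={u} out={p,u}
  b2: in={m,p,q,u} out={m,q}
  b3: in={p,u} out=∅
  b4: in={m} out={m}
  b5: in={q} out=∅
  b6: in={m} out=∅
  b7: in=∅ out=∅

live-out(b2) = ["m", "q"]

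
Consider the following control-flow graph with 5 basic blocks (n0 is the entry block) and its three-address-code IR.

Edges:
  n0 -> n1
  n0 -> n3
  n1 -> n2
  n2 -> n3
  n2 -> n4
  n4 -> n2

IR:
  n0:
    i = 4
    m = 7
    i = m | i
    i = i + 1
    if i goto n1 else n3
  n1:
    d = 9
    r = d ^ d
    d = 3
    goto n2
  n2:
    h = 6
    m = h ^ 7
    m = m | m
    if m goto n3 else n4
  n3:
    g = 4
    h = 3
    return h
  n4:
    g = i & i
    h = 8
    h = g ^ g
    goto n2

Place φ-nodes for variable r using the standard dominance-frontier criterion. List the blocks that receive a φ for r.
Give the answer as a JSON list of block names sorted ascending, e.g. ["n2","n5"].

idom tree: n1←n0 n2←n1 n3←n0 n4←n2
Join-block Dom:
  n2: preds {n1,n4}: {n0,n1} ∩ {n0,n1,n2,n4} = {n0,n1}; idom=n1
  n3: preds {n0,n2}: {n0} ∩ {n0,n1,n2} = {n0}; idom=n0

Frontier:
  join n2 pred n1: · stop@n1
  join n2 pred n4: n4→n2 stop@n1
  join n3 pred n0: · stop@n0
  join n3 pred n2: n2→n1 stop@n0
  DF(n0)=∅
  DF(n1)={n3}
  DF(n2)={n2,n3}
  DF(n3)=∅
  DF(n4)={n2}

φ for r: defs {n1}
  DF⁺ = {n3}

Answer: ["n3"]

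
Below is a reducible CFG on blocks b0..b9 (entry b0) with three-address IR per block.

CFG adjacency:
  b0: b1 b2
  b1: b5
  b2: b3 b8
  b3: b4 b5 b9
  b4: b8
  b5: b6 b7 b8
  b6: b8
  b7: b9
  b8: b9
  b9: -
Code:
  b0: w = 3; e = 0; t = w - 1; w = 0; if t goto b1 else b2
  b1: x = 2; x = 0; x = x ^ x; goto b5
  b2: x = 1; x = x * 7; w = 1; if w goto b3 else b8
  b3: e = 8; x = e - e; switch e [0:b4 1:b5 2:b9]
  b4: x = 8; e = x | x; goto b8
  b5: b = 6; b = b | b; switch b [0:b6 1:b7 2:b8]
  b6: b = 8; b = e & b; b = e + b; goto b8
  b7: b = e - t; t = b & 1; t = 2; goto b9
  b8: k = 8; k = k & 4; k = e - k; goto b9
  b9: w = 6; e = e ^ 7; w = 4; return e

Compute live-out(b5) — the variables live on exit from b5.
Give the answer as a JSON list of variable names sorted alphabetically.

Per-block:
  b0 def {e,t,w} use ∅
  b1 def {x} use ∅
  b2 def {w,x} use ∅
  b3 def {e,x} use ∅
  b4 def {e,x} use ∅
  b5 def {b} use ∅
  b6 def {b} use {e}
  b7 def {b,t} use {e,t}
  b8 def {k} use {e}
  b9 def {e,w} use {e}

Backward fixpoint:
  b0: in=∅ out={e,t}
  b1: in={e,t} out={e,t}
  b2: in={e,t} out={e,t}
  b3: in={t} out={e,t}
  b4: in=∅ out={e}
  b5: in={e,t} out={e,t}
  b6: in={e} out={e}
  b7: in={e,t} out={e}
  b8: in={e} out={e}
  b9: in={e} out=∅

live-out(b5) = ["e", "t"]

Answer: ["e", "t"]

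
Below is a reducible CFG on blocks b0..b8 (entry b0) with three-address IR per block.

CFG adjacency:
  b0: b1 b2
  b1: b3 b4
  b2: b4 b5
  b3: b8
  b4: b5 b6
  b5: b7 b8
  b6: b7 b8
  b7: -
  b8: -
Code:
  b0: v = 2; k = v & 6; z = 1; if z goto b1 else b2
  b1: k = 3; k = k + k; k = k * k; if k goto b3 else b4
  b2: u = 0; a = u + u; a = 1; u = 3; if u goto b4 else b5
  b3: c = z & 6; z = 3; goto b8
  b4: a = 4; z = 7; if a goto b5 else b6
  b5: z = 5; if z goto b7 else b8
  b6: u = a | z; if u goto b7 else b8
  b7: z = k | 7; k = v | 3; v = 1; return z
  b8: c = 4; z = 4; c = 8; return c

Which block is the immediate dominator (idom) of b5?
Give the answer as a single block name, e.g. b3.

idom tree: b1←b0 b2←b0 b3←b1 b4←b0 b5←b0 b6←b4 b7←b0 b8←b0
Dom at joins:
  b4: preds {b1,b2}: {b0,b1} ∩ {b0,b2} = {b0}; idom=b0
  b5: preds {b2,b4}: {b0,b2} ∩ {b0,b4} = {b0}; idom=b0
  b7: preds {b5,b6}: {b0,b5} ∩ {b0,b4,b6} = {b0}; idom=b0
  b8: preds {b3,b5,b6}: {b0,b1,b3} ∩ {b0,b5} ∩ {b0,b4,b6} = {b0}; idom=b0

idom(b5) = b0

Answer: b0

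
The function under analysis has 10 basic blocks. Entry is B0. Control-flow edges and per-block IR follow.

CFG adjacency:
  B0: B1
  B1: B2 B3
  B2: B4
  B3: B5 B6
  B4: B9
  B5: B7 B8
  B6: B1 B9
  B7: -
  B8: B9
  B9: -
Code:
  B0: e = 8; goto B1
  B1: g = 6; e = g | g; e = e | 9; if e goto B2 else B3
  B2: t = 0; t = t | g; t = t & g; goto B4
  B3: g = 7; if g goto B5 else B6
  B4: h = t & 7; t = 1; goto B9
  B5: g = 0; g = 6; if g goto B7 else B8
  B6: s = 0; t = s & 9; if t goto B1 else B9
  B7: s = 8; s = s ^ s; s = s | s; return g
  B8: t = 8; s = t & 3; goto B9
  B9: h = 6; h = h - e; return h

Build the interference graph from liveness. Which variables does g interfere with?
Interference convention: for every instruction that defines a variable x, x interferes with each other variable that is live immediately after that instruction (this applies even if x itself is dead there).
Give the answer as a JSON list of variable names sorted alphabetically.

Answer: ["e", "s", "t"]

Analysis:
def/use:
  B0: def={e} ue=∅
  B1: def={e,g} ue=∅
  B2: def={t} ue={g}
  B3: def={g} ue=∅
  B4: def={h,t} ue={t}
  B5: def={g} ue=∅
  B6: def={s,t} ue=∅
  B7: def={s} ue={g}
  B8: def={s,t} ue=∅
  B9: def={h} ue={e}

Liveness:
  live B0: ∅→∅
  live B1: ∅→{e,g}
  live B2: {e,g}→{e,t}
  live B3: {e}→{e}
  live B4: {e,t}→{e}
  live B5: {e}→{e,g}
  live B6: {e}→{e}
  live B7: {g}→∅
  live B8: {e}→{e}
  live B9: {e}→∅

Interfere edges:
  e — {g,h,s,t}
  g — {e,s,t}
  h — {e}
  s — {e,g}
  t — {e,g}

N(g) = ["e", "s", "t"]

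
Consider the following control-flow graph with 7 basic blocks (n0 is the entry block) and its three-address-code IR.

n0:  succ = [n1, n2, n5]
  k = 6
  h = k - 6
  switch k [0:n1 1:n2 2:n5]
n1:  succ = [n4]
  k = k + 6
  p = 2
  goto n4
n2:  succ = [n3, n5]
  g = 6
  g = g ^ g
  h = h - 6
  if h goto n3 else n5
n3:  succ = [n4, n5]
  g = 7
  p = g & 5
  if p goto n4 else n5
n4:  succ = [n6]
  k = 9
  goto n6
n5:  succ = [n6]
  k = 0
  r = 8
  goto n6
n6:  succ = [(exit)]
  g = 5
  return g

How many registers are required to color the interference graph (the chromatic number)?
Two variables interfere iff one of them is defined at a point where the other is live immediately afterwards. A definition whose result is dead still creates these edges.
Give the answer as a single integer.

Block summaries:
  n0: {h,k} / ∅
  n1: {k,p} / {k}
  n2: {g,h} / {h}
  n3: {g,p} / ∅
  n4: {k} / ∅
  n5: {k,r} / ∅
  n6: {g} / ∅

Live sets:
  live n0: ∅→{h,k}
  live n1: {k}→∅
  live n2: {h}→∅
  live n3: ∅→∅
  live n4: ∅→∅
  live n5: ∅→∅
  live n6: ∅→∅

Interfere edges:
  g — {h}
  h — {g,k}
  k — {h}
  p — ∅
  r — ∅

Colouring:
  lower bound: {g,h} mutually conflict ⇒ χ ≥ 2
  2-colouring: r0={h,p,r}  r1={g,k}
  χ = 2

Answer: 2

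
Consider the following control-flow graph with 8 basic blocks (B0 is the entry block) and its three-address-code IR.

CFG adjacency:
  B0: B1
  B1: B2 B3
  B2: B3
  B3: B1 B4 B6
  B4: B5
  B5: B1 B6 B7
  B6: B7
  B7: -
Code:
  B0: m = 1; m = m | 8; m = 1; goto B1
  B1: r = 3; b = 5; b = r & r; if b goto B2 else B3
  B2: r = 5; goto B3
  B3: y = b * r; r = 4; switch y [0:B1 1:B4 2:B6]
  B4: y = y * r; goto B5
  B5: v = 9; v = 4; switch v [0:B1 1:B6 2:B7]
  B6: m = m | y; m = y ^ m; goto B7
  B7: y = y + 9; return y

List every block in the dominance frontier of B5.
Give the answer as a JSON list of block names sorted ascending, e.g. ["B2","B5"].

idom tree: B1←B0 B2←B1 B3←B1 B4←B3 B5←B4 B6←B3 B7←B3
Dom∩ at merges:
  B1: preds {B0,B3,B5}: {B0} ∩ {B0,B1,B3} ∩ {B0,B1,B3,B4,B5} = {B0}; idom=B0
  B3: preds {B1,B2}: {B0,B1} ∩ {B0,B1,B2} = {B0,B1}; idom=B1
  B6: preds {B3,B5}: {B0,B1,B3} ∩ {B0,B1,B3,B4,B5} = {B0,B1,B3}; idom=B3
  B7: preds {B5,B6}: {B0,B1,B3,B4,B5} ∩ {B0,B1,B3,B6} = {B0,B1,B3}; idom=B3

Frontier:
  join B1 pred B0: · stop@B0
  join B1 pred B3: B3→B1 stop@B0
  join B1 pred B5: B5→B4→B3→B1 stop@B0
  join B3 pred B1: · stop@B1
  join B3 pred B2: B2 stop@B1
  join B6 pred B3: · stop@B3
  join B6 pred B5: B5→B4 stop@B3
  join B7 pred B5: B5→B4 stop@B3
  join B7 pred B6: B6 stop@B3
  B0: DF=∅
  B1: DF={B1}
  B2: DF={B3}
  B3: DF={B1}
  B4: DF={B1,B6,B7}
  B5: DF={B1,B6,B7}
  B6: DF={B7}
  B7: DF=∅

DF(B5) = ["B1", "B6", "B7"]

Answer: ["B1", "B6", "B7"]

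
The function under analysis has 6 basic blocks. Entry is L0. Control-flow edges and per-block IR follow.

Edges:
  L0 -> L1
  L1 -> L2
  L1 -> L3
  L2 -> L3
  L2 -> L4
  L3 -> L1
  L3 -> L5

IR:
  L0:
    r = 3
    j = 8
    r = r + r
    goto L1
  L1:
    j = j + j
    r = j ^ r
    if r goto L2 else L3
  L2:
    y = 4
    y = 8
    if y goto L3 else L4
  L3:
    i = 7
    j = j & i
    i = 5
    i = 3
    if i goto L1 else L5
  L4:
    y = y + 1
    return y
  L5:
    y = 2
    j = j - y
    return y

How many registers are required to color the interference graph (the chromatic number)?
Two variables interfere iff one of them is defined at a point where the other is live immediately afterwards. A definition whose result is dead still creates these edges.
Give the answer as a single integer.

Block summaries:
  L0: def={j,r} ue=∅
  L1: def={j,r} ue={j,r}
  L2: def={y} ue=∅
  L3: def={i,j} ue={j}
  L4: def={y} ue={y}
  L5: def={j,y} ue={j}

Live sets:
  live L0: ∅→{j,r}
  live L1: {j,r}→{j,r}
  live L2: {j,r}→{j,r,y}
  live L3: {j,r}→{j,r}
  live L4: {y}→∅
  live L5: {j}→∅

Interference:
  i — {j,r}
  j — {i,r,y}
  r — {i,j,y}
  y — {j,r}

Registers:
  {i,j,r} pairwise interfere (3-clique) ⇒ χ ≥ 3
  3-colouring: c0={j}  c1={r}  c2={i,y}
  χ = 3

Answer: 3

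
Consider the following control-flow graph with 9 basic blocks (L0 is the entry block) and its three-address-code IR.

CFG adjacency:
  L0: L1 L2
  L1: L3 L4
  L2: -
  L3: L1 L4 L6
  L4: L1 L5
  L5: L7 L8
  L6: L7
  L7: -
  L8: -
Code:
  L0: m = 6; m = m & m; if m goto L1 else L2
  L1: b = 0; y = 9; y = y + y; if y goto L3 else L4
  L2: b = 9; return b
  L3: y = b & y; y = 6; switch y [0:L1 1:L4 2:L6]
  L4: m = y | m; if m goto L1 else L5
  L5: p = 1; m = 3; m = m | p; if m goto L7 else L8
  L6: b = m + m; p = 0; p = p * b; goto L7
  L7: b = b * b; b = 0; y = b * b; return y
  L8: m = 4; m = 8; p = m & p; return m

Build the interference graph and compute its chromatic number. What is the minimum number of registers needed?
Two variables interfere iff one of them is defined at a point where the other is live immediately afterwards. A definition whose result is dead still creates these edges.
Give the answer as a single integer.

Answer: 3

Derivation:
Per-block:
  L0 def {m} use ∅
  L1 def {b,y} use ∅
  L2 def {b} use ∅
  L3 def {y} use {b,y}
  L4 def {m} use {m,y}
  L5 def {m,p} use ∅
  L6 def {b,p} use {m}
  L7 def {b,y} use {b}
  L8 def {m,p} use {p}

Backward fixpoint:
  L0 li=∅ lo={m}
  L1 li={m} lo={b,m,y}
  L2 li=∅ lo=∅
  L3 li={b,m,y} lo={b,m,y}
  L4 li={b,m,y} lo={b,m}
  L5 li={b} lo={b,p}
  L6 li={m} lo={b}
  L7 li={b} lo=∅
  L8 li={p} lo=∅

Interfere edges:
  b: {m,p,y}
  m: {b,p,y}
  p: {b,m}
  y: {b,m}

Registers:
  {b,m,p} pairwise interfere (3-clique) ⇒ χ ≥ 3
  assign b→c0 m→c1 p→c2 y→c2 — no edge inside a register ⇒ χ ≤ 3
  χ = 3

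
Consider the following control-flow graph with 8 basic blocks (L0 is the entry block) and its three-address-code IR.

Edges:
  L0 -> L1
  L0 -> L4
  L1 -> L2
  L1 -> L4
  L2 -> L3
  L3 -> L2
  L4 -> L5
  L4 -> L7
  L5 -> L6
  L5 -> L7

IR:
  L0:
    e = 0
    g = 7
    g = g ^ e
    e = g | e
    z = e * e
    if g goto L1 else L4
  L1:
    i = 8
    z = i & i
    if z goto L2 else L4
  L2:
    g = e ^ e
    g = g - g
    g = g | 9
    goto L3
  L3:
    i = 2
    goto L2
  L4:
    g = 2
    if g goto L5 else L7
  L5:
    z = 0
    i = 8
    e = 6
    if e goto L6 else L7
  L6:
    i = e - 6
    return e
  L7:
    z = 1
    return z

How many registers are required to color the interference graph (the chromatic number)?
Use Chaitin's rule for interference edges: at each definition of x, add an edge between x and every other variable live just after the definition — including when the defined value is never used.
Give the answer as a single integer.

def/use:
  L0: def={e,g,z} ue=∅
  L1: def={i,z} ue=∅
  L2: def={g} ue={e}
  L3: def={i} ue=∅
  L4: def={g} ue=∅
  L5: def={e,i,z} ue=∅
  L6: def={i} ue={e}
  L7: def={z} ue=∅

Backward fixpoint:
  L0: in=∅ out={e}
  L1: in={e} out={e}
  L2: in={e} out={e}
  L3: in={e} out={e}
  L4: in=∅ out=∅
  L5: in=∅ out={e}
  L6: in={e} out=∅
  L7: in=∅ out=∅

Conflict graph:
  e: {g,i,z}
  g: {e,z}
  i: {e}
  z: {e,g}

Chromatic number:
  {e,g,z} pairwise interfere (3-clique) ⇒ χ ≥ 3
  3-colouring: c0={e}  c1={g,i}  c2={z}
  χ = 3

Answer: 3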